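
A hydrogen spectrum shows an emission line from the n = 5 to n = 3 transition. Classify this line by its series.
Paschen series

The spectral series in hydrogen are named based on the final (lower) energy level:
- Lyman series: n_final = 1 (ultraviolet)
- Balmer series: n_final = 2 (visible/near-UV)
- Paschen series: n_final = 3 (infrared)
- Brackett series: n_final = 4 (infrared)
- Pfund series: n_final = 5 (far infrared)

Since this transition ends at n = 3, it belongs to the Paschen series.

For reference, this 5 → 3 line has photon energy
ΔE = 13.6057 eV × (1/3² - 1/5²) = 0.967516444 eV,
corresponding to wavelength λ = hc/ΔE = 1239.84 eV·nm / 0.967516444 eV = 1281.467 nm in the infrared region.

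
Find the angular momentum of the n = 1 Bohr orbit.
1.05e-34 J·s (or 1ℏ)

In the Bohr model, angular momentum is quantized:
L = nℏ

where ℏ = h/(2π) = 1.0546e-34 J·s

For n = 1:
L = 1 × 1.0546e-34 J·s
L = 1.05e-34 J·s

This can also be written as L = 1ℏ.
The angular momentum is an integer multiple of the reduced Planck constant.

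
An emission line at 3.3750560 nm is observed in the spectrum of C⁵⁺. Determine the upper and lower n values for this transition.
n = 2 → n = 1

First, find the photon energy from the wavelength (hc = 1239.84 eV·nm):
E = hc/λ = 1239.84 eV·nm / 3.3750560 nm = 367.35390 eV

The energy levels of C⁵⁺ satisfy E_n = -13.6057 × 6² / n² eV, so an emission n_i → n_f releases
ΔE = 13.6057 × 6² × (1/n_f² − 1/n_i²) eV.

Setting ΔE equal to the photon energy:
1/n_f² − 1/n_i² = 367.35390 / (13.6057 × 6²) = 0.75000000

Since 1/n_i² must be positive, we need 1/n_f² > 0.75000000, i.e. n_f ≤ 1. For each allowed n_f, solve n_i = (1/n_f² − 0.75000000)^(−1/2) and check whether it is a whole number:
  n_f = 1: 1/n_i² = 1.00000000 − 0.75000000 = 0.25000000 → n_i = 2.000  → integer, n_i = 2 ✓

Only n_f = 1 gives an integer upper level, n_i = 2.

The transition is from n = 2 to n = 1 (emission).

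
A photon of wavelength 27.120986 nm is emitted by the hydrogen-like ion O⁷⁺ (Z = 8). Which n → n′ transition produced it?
n = 10 → n = 4

First, find the photon energy from the wavelength (hc = 1239.84 eV·nm):
E = hc/λ = 1239.84 eV·nm / 27.120986 nm = 45.715152 eV

The energy levels of O⁷⁺ satisfy E_n = -13.6057 × 8² / n² eV, so an emission n_i → n_f releases
ΔE = 13.6057 × 8² × (1/n_f² − 1/n_i²) eV.

Setting ΔE equal to the photon energy:
1/n_f² − 1/n_i² = 45.715152 / (13.6057 × 8²) = 0.052500000

Since 1/n_i² must be positive, we need 1/n_f² > 0.052500000, i.e. n_f ≤ 4. For each allowed n_f, solve n_i = (1/n_f² − 0.052500000)^(−1/2) and check whether it is a whole number:
  n_f = 1: 1/n_i² = 1.000000000 − 0.052500000 = 0.947500000 → n_i = 1.027  (not an integer) ✗
  n_f = 2: 1/n_i² = 0.250000000 − 0.052500000 = 0.197500000 → n_i = 2.250  (not an integer) ✗
  n_f = 3: 1/n_i² = 0.111111111 − 0.052500000 = 0.058611111 → n_i = 4.131  (not an integer) ✗
  n_f = 4: 1/n_i² = 0.062500000 − 0.052500000 = 0.010000000 → n_i = 10.000  → integer, n_i = 10 ✓

Only n_f = 4 gives an integer upper level, n_i = 10.

The transition is from n = 10 to n = 4 (emission).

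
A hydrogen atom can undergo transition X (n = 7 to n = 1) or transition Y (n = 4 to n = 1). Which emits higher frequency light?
7 → 1

Calculate the energy for each transition:

Transition 7 → 1:
ΔE₁ = |E_1 - E_7| = |-13.6057/1² - (-13.6057/7²)|
ΔE₁ = |-13.60570000 - (-0.27766735)| = 13.32803 eV

Transition 4 → 1:
ΔE₂ = |E_1 - E_4| = |-13.6057/1² - (-13.6057/4²)|
ΔE₂ = |-13.60570000 - (-0.85035625)| = 12.75534 eV

Since 13.32803 eV > 12.75534 eV, the transition 7 → 1 emits the more energetic photon.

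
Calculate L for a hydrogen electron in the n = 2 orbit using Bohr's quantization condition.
2.1091e-34 J·s (or 2ℏ)

In the Bohr model, angular momentum is quantized:
L = nℏ

where ℏ = h/(2π) = 1.054572e-34 J·s

For n = 2:
L = 2 × 1.054572e-34 J·s
L = 2.1091e-34 J·s

This can also be written as L = 2ℏ.
The angular momentum is an integer multiple of the reduced Planck constant.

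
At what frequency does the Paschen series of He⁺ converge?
1.46e+15 Hz

The series limit corresponds to the transition from n = ∞ to n = 3.
This is the highest energy (shortest wavelength) transition in the Paschen series.

E_∞ = 0 eV
E_3 = -13.6057 × 2² / 3² = -6.0469778 eV

Energy at series limit:
ΔE = E_∞ - E_3 = 0 - (-6.0469778) = 6.0469778 eV
E = 6.0469778 eV × (1.602177 × 10⁻¹⁹ J/eV) = 9.6883e-19 J
f = E/h = 9.6883e-19 J / (6.62607 × 10⁻³⁴ J·s) = 1.46e+15 Hz

This energy equals the ionization energy from the n = 3 state of He⁺.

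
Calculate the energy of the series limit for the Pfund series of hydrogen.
0.5442 eV

The series limit corresponds to the transition from n = ∞ to n = 5.
This is the highest energy (shortest wavelength) transition in the Pfund series.

E_∞ = 0 eV
E_5 = -13.6057 / 5² = -0.5442 eV

Energy at series limit:
ΔE = E_∞ - E_5 = 0 - (-0.5442) = 0.5442 eV

This energy equals the ionization energy from the n = 5 state of hydrogen.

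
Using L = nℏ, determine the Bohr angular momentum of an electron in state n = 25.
2.64e-33 J·s (or 25ℏ)

In the Bohr model, angular momentum is quantized:
L = nℏ

where ℏ = h/(2π) = 1.0546e-34 J·s

For n = 25:
L = 25 × 1.0546e-34 J·s
L = 2.64e-33 J·s

This can also be written as L = 25ℏ.
The angular momentum is an integer multiple of the reduced Planck constant.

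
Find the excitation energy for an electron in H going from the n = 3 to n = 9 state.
1.34 eV

The energy levels of a hydrogen-like atom are E_n = -13.6057 eV / n².

Energy at n = 3: E_3 = -13.6057 / 3² = -1.51174 eV
Energy at n = 9: E_9 = -13.6057 / 9² = -0.16797 eV

The excitation energy is the difference:
ΔE = E_9 - E_3
ΔE = -0.16797 - (-1.51174)
ΔE = 1.34 eV

Since this is positive, energy must be absorbed (photon absorption).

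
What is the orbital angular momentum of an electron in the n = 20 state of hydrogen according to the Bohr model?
2.10914e-33 J·s (or 20ℏ)

In the Bohr model, angular momentum is quantized:
L = nℏ

where ℏ = h/(2π) = 1.0545718e-34 J·s

For n = 20:
L = 20 × 1.0545718e-34 J·s
L = 2.10914e-33 J·s

This can also be written as L = 20ℏ.
The angular momentum is an integer multiple of the reduced Planck constant.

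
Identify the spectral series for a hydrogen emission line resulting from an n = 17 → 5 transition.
Pfund series

The spectral series in hydrogen are named based on the final (lower) energy level:
- Lyman series: n_final = 1 (ultraviolet)
- Balmer series: n_final = 2 (visible/near-UV)
- Paschen series: n_final = 3 (infrared)
- Brackett series: n_final = 4 (infrared)
- Pfund series: n_final = 5 (far infrared)

Since this transition ends at n = 5, it belongs to the Pfund series.

For reference, this 17 → 5 line has photon energy
ΔE = 13.6057 eV × (1/5² - 1/17²) = 0.49714945 eV,
corresponding to wavelength λ = hc/ΔE = 1239.84 eV·nm / 0.49714945 eV = 2493.90 nm in the far infrared region.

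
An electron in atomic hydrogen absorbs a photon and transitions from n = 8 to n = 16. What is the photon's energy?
0.15944 eV

The energy levels of a hydrogen-like atom are E_n = -13.6057 eV / n².

Energy at n = 8: E_8 = -13.6057 / 8² = -0.21258906 eV
Energy at n = 16: E_16 = -13.6057 / 16² = -0.05314727 eV

The excitation energy is the difference:
ΔE = E_16 - E_8
ΔE = -0.05314727 - (-0.21258906)
ΔE = 0.15944 eV

Since this is positive, energy must be absorbed (photon absorption).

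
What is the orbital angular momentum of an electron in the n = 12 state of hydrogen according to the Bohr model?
1.27e-33 J·s (or 12ℏ)

In the Bohr model, angular momentum is quantized:
L = nℏ

where ℏ = h/(2π) = 1.0546e-34 J·s

For n = 12:
L = 12 × 1.0546e-34 J·s
L = 1.27e-33 J·s

This can also be written as L = 12ℏ.
The angular momentum is an integer multiple of the reduced Planck constant.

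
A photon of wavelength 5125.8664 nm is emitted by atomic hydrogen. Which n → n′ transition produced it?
n = 10 → n = 6

First, find the photon energy from the wavelength (hc = 1239.84 eV·nm):
E = hc/λ = 1239.84 eV·nm / 5125.8664 nm = 0.24187911 eV

The energy levels of hydrogen satisfy E_n = -13.6057 / n² eV, so an emission n_i → n_f releases
ΔE = 13.6057 × (1/n_f² − 1/n_i²) eV.

Setting ΔE equal to the photon energy:
1/n_f² − 1/n_i² = 0.24187911 / 13.6057 = 0.017777778

Since 1/n_i² must be positive, we need 1/n_f² > 0.017777778, i.e. n_f ≤ 7. For each allowed n_f, solve n_i = (1/n_f² − 0.017777778)^(−1/2) and check whether it is a whole number:
  n_f = 1: 1/n_i² = 1.000000000 − 0.017777778 = 0.982222222 → n_i = 1.009  (not an integer) ✗
  n_f = 2: 1/n_i² = 0.250000000 − 0.017777778 = 0.232222222 → n_i = 2.075  (not an integer) ✗
  n_f = 3: 1/n_i² = 0.111111111 − 0.017777778 = 0.093333333 → n_i = 3.273  (not an integer) ✗
  n_f = 4: 1/n_i² = 0.062500000 − 0.017777778 = 0.044722222 → n_i = 4.729  (not an integer) ✗
  n_f = 5: 1/n_i² = 0.040000000 − 0.017777778 = 0.022222222 → n_i = 6.708  (not an integer) ✗
  n_f = 6: 1/n_i² = 0.027777778 − 0.017777778 = 0.010000000 → n_i = 10.000  → integer, n_i = 10 ✓
  n_f = 7: 1/n_i² = 0.020408163 − 0.017777778 = 0.002630385 → n_i = 19.498  (not an integer) ✗

Only n_f = 6 gives an integer upper level, n_i = 10.

The transition is from n = 10 to n = 6 (emission).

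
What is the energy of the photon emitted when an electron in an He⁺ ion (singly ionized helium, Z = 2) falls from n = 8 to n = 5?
1.33 eV

The energy levels are E_n = -13.6057 Z² eV / n².

Energy at n = 8: E_8 = -13.6057 × 2² / 8² = -0.85036 eV
Energy at n = 5: E_5 = -13.6057 × 2² / 5² = -2.17691 eV

For emission (electron falling to lower state), the photon energy is:
E_photon = E_8 - E_5 = |-0.85036 - (-2.17691)|
E_photon = 1.33 eV

This energy is carried away by the emitted photon.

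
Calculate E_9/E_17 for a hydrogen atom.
3.57

Using E_n = -13.6057 Z² / n² eV with Z = 1:

E_9 = -13.6057 / 9² = -13.6057 / 81 = -0.16797160 eV
E_17 = -13.6057 / 17² = -13.6057 / 289 = -0.04707855 eV

The ratio is:
E_9/E_17 = (-0.16797160) / (-0.04707855)
E_9/E_17 = (-13.6057/81) / (-13.6057/289)
E_9/E_17 = 289/81
E_9/E_17 = 3.57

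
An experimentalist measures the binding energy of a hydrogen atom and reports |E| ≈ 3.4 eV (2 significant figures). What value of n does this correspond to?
n = 2

The exact energy levels follow E_n = -13.6057 eV / n².

The measured value (-3.4 eV) is reported to only 2 significant figures, so we must test candidate n values and see which one matches to that precision.

Candidate energies:
  n = 1:  E = -13.6057/1² = -13.60570 eV
  n = 2:  E = -13.6057/2² = -3.40143 eV  ← matches
  n = 3:  E = -13.6057/3² = -1.51174 eV
  n = 4:  E = -13.6057/4² = -0.85036 eV

Checking against the measurement of -3.4 eV (2 sig figs), only n = 2 agrees:
E_2 = -3.40143 eV, which rounds to -3.4 eV ✓

Therefore n = 2.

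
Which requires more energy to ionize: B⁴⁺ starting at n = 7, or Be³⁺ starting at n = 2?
Be³⁺ at n = 2 (E = -54.422800 eV)

Using E_n = -13.6057 Z² / n² eV:

B⁴⁺ (Z = 5) at n = 7:
E = -13.6057 × 5² / 7² = -13.6057 × 25 / 49 = -6.941683673 eV

Be³⁺ (Z = 4) at n = 2:
E = -13.6057 × 4² / 2² = -13.6057 × 16 / 4 = -54.422800000 eV

Since -54.422800000 eV < -6.941683673 eV,
Be³⁺ at n = 2 is more tightly bound (requires more energy to ionize).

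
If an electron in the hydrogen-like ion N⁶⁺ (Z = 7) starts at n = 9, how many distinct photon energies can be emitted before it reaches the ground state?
36

The electron can occupy levels n = 1, 2, ..., 9 during de-excitation — that is m = 9 - 1 + 1 = 9 distinct levels.

The number of distinct spectral lines equals the number of ways to choose 2 of these m levels (each pair gives one possible emission transition):

Number of lines = m(m-1)/2 = 9×8/2 = 36

These correspond to all possible transitions between the 9 levels:
9 → 8, 9 → 7, 9 → 6, 9 → 5, 9 → 4, 9 → 3, 9 → 2, 9 → 1...

Each transition produces a photon with a unique energy (and thus wavelength). This count does not depend on Z.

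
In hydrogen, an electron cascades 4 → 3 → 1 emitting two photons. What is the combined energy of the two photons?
12.755 eV

The energy levels of hydrogen are E_n = -13.6057 / n² eV.

First transition (4 → 3):
ΔE₁ = |E_3 - E_4|
ΔE₁ = |-1.511744444 - (-0.850356250)| = 0.661388 eV

Second transition (3 → 1):
ΔE₂ = |E_1 - E_3|
ΔE₂ = |-13.605700000 - (-1.511744444)| = 12.093956 eV

Total energy released:
E_total = ΔE₁ + ΔE₂ = 0.661388 + 12.093956 = 12.755 eV

Note: This equals the direct transition 4 → 1: 12.755 eV ✓
Energy is conserved regardless of the path taken.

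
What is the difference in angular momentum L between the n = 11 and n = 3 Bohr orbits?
8.44e-34 J·s (or 8ℏ)

In the Bohr model, L_n = nℏ where ℏ = 1.0546e-34 J·s.

L_11 = 11ℏ = 1.1601e-33 J·s
L_3 = 3ℏ = 3.1638e-34 J·s

ΔL = L_11 - L_3 = (11 - 3)ℏ = 8ℏ
ΔL = 8 × 1.0546e-34 J·s = 8.44e-34 J·s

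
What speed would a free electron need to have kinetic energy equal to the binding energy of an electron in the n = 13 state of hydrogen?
1.68284e+05 m/s (or 0.056134% of c)

The binding energy at n = 13 for hydrogen is:
E_13 = -13.6057/13² = -0.0805071006 eV
|E_13| = 0.0805071006 eV

Convert to Joules:
KE = 0.0805071006 eV × (1.602177 × 10⁻¹⁹ J/eV) = 1.2898662e-20 J

Using KE = ½mv²:
v = √(2·KE/m_e)
v = √(2 × 1.2898662e-20 J / 9.10938 × 10⁻³¹ kg)
v = 1.68284e+05 m/s

This is approximately 0.056134% the speed of light.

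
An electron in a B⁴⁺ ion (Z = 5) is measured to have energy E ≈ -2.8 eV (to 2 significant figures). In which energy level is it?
n = 11

The exact energy levels follow E_n = -13.6057 Z² / n² eV with Z = 5.

The measured value (-2.8 eV) is reported to only 2 significant figures, so we must test candidate n values and see which one matches to that precision.

Candidate energies:
  n = 9:  E = -13.6057 × 5² / 9² = -4.19929 eV
  n = 10:  E = -13.6057 × 5² / 10² = -3.40143 eV
  n = 11:  E = -13.6057 × 5² / 11² = -2.81110 eV  ← matches
  n = 12:  E = -13.6057 × 5² / 12² = -2.36210 eV
  n = 13:  E = -13.6057 × 5² / 13² = -2.01268 eV

Checking against the measurement of -2.8 eV (2 sig figs), only n = 11 agrees:
E_11 = -2.81110 eV, which rounds to -2.8 eV ✓

Therefore n = 11.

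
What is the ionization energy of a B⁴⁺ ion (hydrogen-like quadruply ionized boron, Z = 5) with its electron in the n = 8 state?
5.3147 eV

The ionization energy is the energy needed to remove the electron completely (n → ∞).

For a hydrogen-like ion with Z = 5, E_n = -13.6057 Z² / n² eV.

At n = 8: E_8 = -13.6057 × 5² / 8² = -5.3147266 eV
At n = ∞: E_∞ = 0 eV

Ionization energy = E_∞ - E_8 = 0 - (-5.3147266) = 5.3147266 eV
Ionization energy ≈ 5.3147 eV

This is also called the binding energy of the electron in state n = 8.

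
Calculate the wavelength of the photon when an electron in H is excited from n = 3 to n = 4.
1874.60256 nm

First, find the transition energy using E_n = -13.6057 / n² eV:
E_3 = -13.6057 / 3² = -1.51174444444 eV
E_4 = -13.6057 / 4² = -0.85035625000 eV

Photon energy: |ΔE| = |E_4 - E_3| = 0.66138819444 eV

Convert to wavelength using E = hc/λ with hc = 1239.84 eV·nm:
λ = hc/E = 1239.84 eV·nm / 0.66138819444 eV
λ = 1874.60256 nm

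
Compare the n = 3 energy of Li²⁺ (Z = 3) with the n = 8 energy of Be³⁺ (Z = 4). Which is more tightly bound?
Li²⁺ at n = 3 (E = -13.606 eV)

Using E_n = -13.6057 Z² / n² eV:

Li²⁺ (Z = 3) at n = 3:
E = -13.6057 × 3² / 3² = -13.6057 × 9 / 9 = -13.605700 eV

Be³⁺ (Z = 4) at n = 8:
E = -13.6057 × 4² / 8² = -13.6057 × 16 / 64 = -3.401425 eV

Since -13.605700 eV < -3.401425 eV,
Li²⁺ at n = 3 is more tightly bound (requires more energy to ionize).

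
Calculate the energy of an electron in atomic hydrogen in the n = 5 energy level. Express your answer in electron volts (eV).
-0.54423 eV

The energy levels of a hydrogen-like atom are given by:
E_n = -13.6057 eV / n²

For n = 5:
E_5 = -13.6057 eV / 5²
E_5 = -13.6057 eV / 25
E_5 = -0.54423 eV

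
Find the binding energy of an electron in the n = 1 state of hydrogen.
13.60570 eV

The ionization energy is the energy needed to remove the electron completely (n → ∞).

For hydrogen, E_n = -13.6057 eV / n².

At n = 1: E_1 = -13.6057 / 1² = -13.60570000 eV
At n = ∞: E_∞ = 0 eV

Ionization energy = E_∞ - E_1 = 0 - (-13.60570000) = 13.60570000 eV
Ionization energy ≈ 13.60570 eV

This is also called the binding energy of the electron in state n = 1.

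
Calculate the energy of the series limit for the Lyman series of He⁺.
54.422800 eV

The series limit corresponds to the transition from n = ∞ to n = 1.
This is the highest energy (shortest wavelength) transition in the Lyman series.

E_∞ = 0 eV
E_1 = -13.6057 × 2² / 1² = -54.422800 eV

Energy at series limit:
ΔE = E_∞ - E_1 = 0 - (-54.422800) = 54.422800 eV

This energy equals the ionization energy from the n = 1 state of He⁺.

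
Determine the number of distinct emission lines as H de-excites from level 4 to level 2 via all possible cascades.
3

The electron can occupy levels n = 2, 3, ..., 4 during de-excitation — that is m = 4 - 2 + 1 = 3 distinct levels.

The number of distinct spectral lines equals the number of ways to choose 2 of these m levels (each pair gives one possible emission transition):

Number of lines = m(m-1)/2 = 3×2/2 = 3

These correspond to all possible transitions between the 3 levels:
4 → 3, 4 → 2, 3 → 2

Each transition produces a photon with a unique energy (and thus wavelength). This count does not depend on Z.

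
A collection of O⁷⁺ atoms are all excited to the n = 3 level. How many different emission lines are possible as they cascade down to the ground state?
3

The electron can occupy levels n = 1, 2, ..., 3 during de-excitation — that is m = 3 - 1 + 1 = 3 distinct levels.

The number of distinct spectral lines equals the number of ways to choose 2 of these m levels (each pair gives one possible emission transition):

Number of lines = m(m-1)/2 = 3×2/2 = 3

These correspond to all possible transitions between the 3 levels:
3 → 2, 3 → 1, 2 → 1

Each transition produces a photon with a unique energy (and thus wavelength). This count does not depend on Z.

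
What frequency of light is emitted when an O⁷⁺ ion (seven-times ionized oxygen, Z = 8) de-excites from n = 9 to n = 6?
3.25e+15 Hz

First, find the transition energy:
E_9 = -13.6057 × 8² / 9² = -10.75018 eV
E_6 = -13.6057 × 8² / 6² = -24.18791 eV
|ΔE| = |E_6 - E_9| = 13.43773 eV

Convert to Joules: E = 13.43773 eV × (1.602177 × 10⁻¹⁹ J/eV) = 2.1530e-18 J

Using E = hf:
f = E/h = 2.1530e-18 J / (6.62607 × 10⁻³⁴ J·s)
f = 3.25e+15 Hz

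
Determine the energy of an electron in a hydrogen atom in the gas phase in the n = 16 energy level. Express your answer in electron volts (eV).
-0.05315 eV

The energy levels of a hydrogen-like atom are given by:
E_n = -13.6057 eV / n²

For n = 16:
E_16 = -13.6057 eV / 16²
E_16 = -13.6057 eV / 256
E_16 = -0.05315 eV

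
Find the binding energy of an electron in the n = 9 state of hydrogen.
0.16797 eV

The ionization energy is the energy needed to remove the electron completely (n → ∞).

For hydrogen, E_n = -13.6057 eV / n².

At n = 9: E_9 = -13.6057 / 9² = -0.16797160 eV
At n = ∞: E_∞ = 0 eV

Ionization energy = E_∞ - E_9 = 0 - (-0.16797160) = 0.16797160 eV
Ionization energy ≈ 0.16797 eV

This is also called the binding energy of the electron in state n = 9.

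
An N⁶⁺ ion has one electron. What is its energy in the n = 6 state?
-18.518869 eV

For hydrogen-like ions, the energy levels scale with Z²:
E_n = -13.6057 Z² / n² eV

For N⁶⁺ (Z = 7) at n = 6:
E_6 = -13.6057 × 7² / 6²
E_6 = -13.6057 × 49 / 36
E_6 = -666.6793 / 36
E_6 = -18.518869 eV

The energy is 49 times more negative than hydrogen at the same n due to the stronger nuclear charge.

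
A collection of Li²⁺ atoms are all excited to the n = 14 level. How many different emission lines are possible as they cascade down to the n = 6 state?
36

The electron can occupy levels n = 6, 7, ..., 14 during de-excitation — that is m = 14 - 6 + 1 = 9 distinct levels.

The number of distinct spectral lines equals the number of ways to choose 2 of these m levels (each pair gives one possible emission transition):

Number of lines = m(m-1)/2 = 9×8/2 = 36

These correspond to all possible transitions between the 9 levels:
14 → 13, 14 → 12, 14 → 11, 14 → 10, 14 → 9, 14 → 8, 14 → 7, 14 → 6...

Each transition produces a photon with a unique energy (and thus wavelength). This count does not depend on Z.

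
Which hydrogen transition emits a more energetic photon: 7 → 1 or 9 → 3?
7 → 1

Calculate the energy for each transition:

Transition 7 → 1:
ΔE₁ = |E_1 - E_7| = |-13.6057/1² - (-13.6057/7²)|
ΔE₁ = |-13.60570000000 - (-0.27766734694)| = 13.32803265 eV

Transition 9 → 3:
ΔE₂ = |E_3 - E_9| = |-13.6057/3² - (-13.6057/9²)|
ΔE₂ = |-1.51174444444 - (-0.16797160494)| = 1.34377284 eV

Since 13.32803265 eV > 1.34377284 eV, the transition 7 → 1 emits the more energetic photon.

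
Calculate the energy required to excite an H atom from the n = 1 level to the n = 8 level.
13.393 eV

The energy levels of a hydrogen-like atom are E_n = -13.6057 eV / n².

Energy at n = 1: E_1 = -13.6057 / 1² = -13.605700 eV
Energy at n = 8: E_8 = -13.6057 / 8² = -0.212589 eV

The excitation energy is the difference:
ΔE = E_8 - E_1
ΔE = -0.212589 - (-13.605700)
ΔE = 13.393 eV

Since this is positive, energy must be absorbed (photon absorption).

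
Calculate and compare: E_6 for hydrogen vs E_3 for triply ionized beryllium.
Be³⁺ at n = 3 (E = -24.1879 eV)

Using E_n = -13.6057 Z² / n² eV:

H (Z = 1) at n = 6:
E = -13.6057 × 1² / 6² = -13.6057 × 1 / 36 = -0.3779361 eV

Be³⁺ (Z = 4) at n = 3:
E = -13.6057 × 4² / 3² = -13.6057 × 16 / 9 = -24.1879111 eV

Since -24.1879111 eV < -0.3779361 eV,
Be³⁺ at n = 3 is more tightly bound (requires more energy to ionize).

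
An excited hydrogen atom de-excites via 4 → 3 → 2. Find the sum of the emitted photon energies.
2.551069 eV

The energy levels of hydrogen are E_n = -13.6057 / n² eV.

First transition (4 → 3):
ΔE₁ = |E_3 - E_4|
ΔE₁ = |-1.511744444444 - (-0.850356250000)| = 0.661388194 eV

Second transition (3 → 2):
ΔE₂ = |E_2 - E_3|
ΔE₂ = |-3.401425000000 - (-1.511744444444)| = 1.889680556 eV

Total energy released:
E_total = ΔE₁ + ΔE₂ = 0.661388194 + 1.889680556 = 2.551069 eV

Note: This equals the direct transition 4 → 2: 2.551069 eV ✓
Energy is conserved regardless of the path taken.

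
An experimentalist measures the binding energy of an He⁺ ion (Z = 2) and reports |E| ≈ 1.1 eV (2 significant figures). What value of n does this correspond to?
n = 7

The exact energy levels follow E_n = -13.6057 Z² / n² eV with Z = 2.

The measured value (-1.1 eV) is reported to only 2 significant figures, so we must test candidate n values and see which one matches to that precision.

Candidate energies:
  n = 5:  E = -13.6057 × 2² / 5² = -2.17691 eV
  n = 6:  E = -13.6057 × 2² / 6² = -1.51174 eV
  n = 7:  E = -13.6057 × 2² / 7² = -1.11067 eV  ← matches
  n = 8:  E = -13.6057 × 2² / 8² = -0.85036 eV
  n = 9:  E = -13.6057 × 2² / 9² = -0.67189 eV

Checking against the measurement of -1.1 eV (2 sig figs), only n = 7 agrees:
E_7 = -1.11067 eV, which rounds to -1.1 eV ✓

Therefore n = 7.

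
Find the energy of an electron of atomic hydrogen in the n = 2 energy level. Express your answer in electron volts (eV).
-3.401425 eV

The energy levels of a hydrogen-like atom are given by:
E_n = -13.6057 eV / n²

For n = 2:
E_2 = -13.6057 eV / 2²
E_2 = -13.6057 eV / 4
E_2 = -3.401425 eV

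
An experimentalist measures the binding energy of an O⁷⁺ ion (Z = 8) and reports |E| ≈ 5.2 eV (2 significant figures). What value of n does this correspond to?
n = 13

The exact energy levels follow E_n = -13.6057 Z² / n² eV with Z = 8.

The measured value (-5.2 eV) is reported to only 2 significant figures, so we must test candidate n values and see which one matches to that precision.

Candidate energies:
  n = 11:  E = -13.6057 × 8² / 11² = -7.19640 eV
  n = 12:  E = -13.6057 × 8² / 12² = -6.04698 eV
  n = 13:  E = -13.6057 × 8² / 13² = -5.15245 eV  ← matches
  n = 14:  E = -13.6057 × 8² / 14² = -4.44268 eV
  n = 15:  E = -13.6057 × 8² / 15² = -3.87007 eV

Checking against the measurement of -5.2 eV (2 sig figs), only n = 13 agrees:
E_13 = -5.15245 eV, which rounds to -5.2 eV ✓

Therefore n = 13.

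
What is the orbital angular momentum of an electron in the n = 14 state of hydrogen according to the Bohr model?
1.48e-33 J·s (or 14ℏ)

In the Bohr model, angular momentum is quantized:
L = nℏ

where ℏ = h/(2π) = 1.0546e-34 J·s

For n = 14:
L = 14 × 1.0546e-34 J·s
L = 1.48e-33 J·s

This can also be written as L = 14ℏ.
The angular momentum is an integer multiple of the reduced Planck constant.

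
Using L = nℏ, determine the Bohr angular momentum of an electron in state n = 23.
2.4255e-33 J·s (or 23ℏ)

In the Bohr model, angular momentum is quantized:
L = nℏ

where ℏ = h/(2π) = 1.054572e-34 J·s

For n = 23:
L = 23 × 1.054572e-34 J·s
L = 2.4255e-33 J·s

This can also be written as L = 23ℏ.
The angular momentum is an integer multiple of the reduced Planck constant.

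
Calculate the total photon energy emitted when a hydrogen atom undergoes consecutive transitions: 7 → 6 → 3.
1.234077 eV

The energy levels of hydrogen are E_n = -13.6057 / n² eV.

First transition (7 → 6):
ΔE₁ = |E_6 - E_7|
ΔE₁ = |-0.377936111111 - (-0.277667346939)| = 0.100268764 eV

Second transition (6 → 3):
ΔE₂ = |E_3 - E_6|
ΔE₂ = |-1.511744444444 - (-0.377936111111)| = 1.133808333 eV

Total energy released:
E_total = ΔE₁ + ΔE₂ = 0.100268764 + 1.133808333 = 1.234077 eV

Note: This equals the direct transition 7 → 3: 1.234077 eV ✓
Energy is conserved regardless of the path taken.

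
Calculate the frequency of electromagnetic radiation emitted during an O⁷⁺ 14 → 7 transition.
3.22270e+15 Hz

First, find the transition energy:
E_14 = -13.6057 × 8² / 14² = -4.4426776 eV
E_7 = -13.6057 × 8² / 7² = -17.7707102 eV
|ΔE| = |E_7 - E_14| = 13.3280326 eV

Convert to Joules: E = 13.3280326 eV × (1.602177 × 10⁻¹⁹ J/eV) = 2.1353867e-18 J

Using E = hf:
f = E/h = 2.1353867e-18 J / (6.62607 × 10⁻³⁴ J·s)
f = 3.22270e+15 Hz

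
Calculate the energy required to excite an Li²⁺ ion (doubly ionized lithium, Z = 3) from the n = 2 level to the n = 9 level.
29.1011 eV

The energy levels of a hydrogen-like atom are E_n = -13.6057 Z² eV / n².

Energy at n = 2: E_2 = -13.6057 × 3² / 2² = -30.6128250 eV
Energy at n = 9: E_9 = -13.6057 × 3² / 9² = -1.5117444 eV

The excitation energy is the difference:
ΔE = E_9 - E_2
ΔE = -1.5117444 - (-30.6128250)
ΔE = 29.1011 eV

Since this is positive, energy must be absorbed (photon absorption).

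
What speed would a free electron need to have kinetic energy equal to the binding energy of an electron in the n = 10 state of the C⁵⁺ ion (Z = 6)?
1.31e+06 m/s (or 0.44% of c)

The binding energy at n = 10 for C⁵⁺ is:
E_10 = -13.6057 × 6²/10² = -4.89805 eV
|E_10| = 4.89805 eV

Convert to Joules:
KE = 4.89805 eV × (1.602177 × 10⁻¹⁹ J/eV) = 7.8475e-19 J

Using KE = ½mv²:
v = √(2·KE/m_e)
v = √(2 × 7.8475e-19 J / 9.10938 × 10⁻³¹ kg)
v = 1.31e+06 m/s

This is approximately 0.44% the speed of light.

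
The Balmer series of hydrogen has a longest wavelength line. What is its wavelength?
656.11089 nm

The longest wavelength corresponds to the smallest energy transition in the series.
The Balmer series has all transitions ending at n_f = 2.

For H, the first line (α-line) is the jump from n = 3 to n = 2:
E_3 = -13.6057 / 3² = -1.511744444 eV
E_2 = -13.6057 / 2² = -3.401425000 eV
ΔE = E_3 - E_2 = 1.889680556 eV

λ = hc/E = 1239.84 eV·nm / 1.889680556 eV
λ = 656.11089 nm

This is the α-line of the Balmer series in H.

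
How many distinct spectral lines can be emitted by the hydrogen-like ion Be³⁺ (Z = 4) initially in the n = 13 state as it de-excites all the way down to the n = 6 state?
28

The electron can occupy levels n = 6, 7, ..., 13 during de-excitation — that is m = 13 - 6 + 1 = 8 distinct levels.

The number of distinct spectral lines equals the number of ways to choose 2 of these m levels (each pair gives one possible emission transition):

Number of lines = m(m-1)/2 = 8×7/2 = 28

These correspond to all possible transitions between the 8 levels:
13 → 12, 13 → 11, 13 → 10, 13 → 9, 13 → 8, 13 → 7, 13 → 6, 12 → 11...

Each transition produces a photon with a unique energy (and thus wavelength). This count does not depend on Z.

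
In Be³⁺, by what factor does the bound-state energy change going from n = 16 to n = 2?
64.00

Using E_n = -13.6057 Z² / n² eV with Z = 4:

E_2 = -13.6057 × 4² / 2² = -217.6912 / 4 = -54.42280000 eV
E_16 = -13.6057 × 4² / 16² = -217.6912 / 256 = -0.85035625 eV

The ratio is:
E_2/E_16 = (-54.42280000) / (-0.85035625)
E_2/E_16 = (-217.6912/4) / (-217.6912/256)
E_2/E_16 = 256/4
E_2/E_16 = 64.00
(Note: the Z² factors cancel in the ratio.)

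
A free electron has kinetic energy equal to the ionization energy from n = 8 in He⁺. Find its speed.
5.4692e+05 m/s (or 0.18243% of c)

The binding energy at n = 8 for He⁺ is:
E_8 = -13.6057 × 2²/8² = -0.85035625 eV
|E_8| = 0.85035625 eV

Convert to Joules:
KE = 0.85035625 eV × (1.602177 × 10⁻¹⁹ J/eV) = 1.362421e-19 J

Using KE = ½mv²:
v = √(2·KE/m_e)
v = √(2 × 1.362421e-19 J / 9.10938 × 10⁻³¹ kg)
v = 5.4692e+05 m/s

This is approximately 0.18243% the speed of light.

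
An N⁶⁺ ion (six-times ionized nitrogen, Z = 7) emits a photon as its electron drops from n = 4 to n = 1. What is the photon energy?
625.01 eV

The energy levels are E_n = -13.6057 Z² eV / n².

Energy at n = 4: E_4 = -13.6057 × 7² / 4² = -41.66746 eV
Energy at n = 1: E_1 = -13.6057 × 7² / 1² = -666.67930 eV

For emission (electron falling to lower state), the photon energy is:
E_photon = E_4 - E_1 = |-41.66746 - (-666.67930)|
E_photon = 625.01 eV

This energy is carried away by the emitted photon.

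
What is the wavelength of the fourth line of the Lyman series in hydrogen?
94.9235 nm

The lines of a series are numbered from the longest wavelength (smallest ΔE) outward; the fourth line is the transition from n = n_f + 4 to n_f.
The Lyman series has all transitions ending at n_f = 1.

For H, the fourth line (δ-line) is the jump from n = 5 to n = 1:
E_5 = -13.6057 / 5² = -0.544228 eV
E_1 = -13.6057 / 1² = -13.605700 eV
ΔE = E_5 - E_1 = 13.061472 eV

λ = hc/E = 1239.84 eV·nm / 13.061472 eV
λ = 94.9235 nm

This is the δ-line of the Lyman series in H.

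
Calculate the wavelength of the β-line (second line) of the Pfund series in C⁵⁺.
129.20 nm

The lines of a series are numbered from the longest wavelength (smallest ΔE) outward; the second line is the transition from n = n_f + 2 to n_f.
The Pfund series has all transitions ending at n_f = 5.

For C⁵⁺ (Z = 6), the second line (β-line) is the jump from n = 7 to n = 5:
E_7 = -13.6057 × 6² / 7² = -9.996024 eV
E_5 = -13.6057 × 6² / 5² = -19.592208 eV
ΔE = E_7 - E_5 = 9.596184 eV

λ = hc/E = 1239.84 eV·nm / 9.596184 eV
λ = 129.20 nm

This is the β-line of the Pfund series in C⁵⁺.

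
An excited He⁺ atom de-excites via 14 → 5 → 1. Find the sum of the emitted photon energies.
54.145133 eV

The energy levels of He⁺ are E_n = -13.6057 × 2² / n² eV.

First transition (14 → 5):
ΔE₁ = |E_5 - E_14|
ΔE₁ = |-2.176912000000 - (-0.277667346939)| = 1.899244653 eV

Second transition (5 → 1):
ΔE₂ = |E_1 - E_5|
ΔE₂ = |-54.422800000000 - (-2.176912000000)| = 52.245888000 eV

Total energy released:
E_total = ΔE₁ + ΔE₂ = 1.899244653 + 52.245888000 = 54.145133 eV

Note: This equals the direct transition 14 → 1: 54.145133 eV ✓
Energy is conserved regardless of the path taken.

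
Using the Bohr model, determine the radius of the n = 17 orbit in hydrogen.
15.2932 nm (or 152.9322 Å)

The Bohr radius formula is:
r_n = n² a₀ / Z

where a₀ = 0.0529177 nm is the Bohr radius.

For H (Z = 1) at n = 17:
r_17 = 17² × 0.0529177 nm / 1
r_17 = 289 × 0.0529177 nm / 1
r_17 = 15.29322 nm / 1
r_17 = 15.2932 nm

The electron orbits at approximately 15.2932 nm from the nucleus.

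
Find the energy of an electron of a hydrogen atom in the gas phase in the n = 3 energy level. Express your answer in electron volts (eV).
-1.51 eV

The energy levels of a hydrogen-like atom are given by:
E_n = -13.6057 eV / n²

For n = 3:
E_3 = -13.6057 eV / 3²
E_3 = -13.6057 eV / 9
E_3 = -1.51 eV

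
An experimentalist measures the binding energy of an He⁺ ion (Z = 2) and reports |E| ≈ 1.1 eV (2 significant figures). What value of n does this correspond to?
n = 7

The exact energy levels follow E_n = -13.6057 Z² / n² eV with Z = 2.

The measured value (-1.1 eV) is reported to only 2 significant figures, so we must test candidate n values and see which one matches to that precision.

Candidate energies:
  n = 5:  E = -13.6057 × 2² / 5² = -2.17691 eV
  n = 6:  E = -13.6057 × 2² / 6² = -1.51174 eV
  n = 7:  E = -13.6057 × 2² / 7² = -1.11067 eV  ← matches
  n = 8:  E = -13.6057 × 2² / 8² = -0.85036 eV
  n = 9:  E = -13.6057 × 2² / 9² = -0.67189 eV

Checking against the measurement of -1.1 eV (2 sig figs), only n = 7 agrees:
E_7 = -1.11067 eV, which rounds to -1.1 eV ✓

Therefore n = 7.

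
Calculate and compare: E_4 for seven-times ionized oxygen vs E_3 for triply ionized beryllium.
O⁷⁺ at n = 4 (E = -54.4228 eV)

Using E_n = -13.6057 Z² / n² eV:

O⁷⁺ (Z = 8) at n = 4:
E = -13.6057 × 8² / 4² = -13.6057 × 64 / 16 = -54.4228000 eV

Be³⁺ (Z = 4) at n = 3:
E = -13.6057 × 4² / 3² = -13.6057 × 16 / 9 = -24.1879111 eV

Since -54.4228000 eV < -24.1879111 eV,
O⁷⁺ at n = 4 is more tightly bound (requires more energy to ionize).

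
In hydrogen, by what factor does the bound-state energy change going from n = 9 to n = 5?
3.240000

Using E_n = -13.6057 Z² / n² eV with Z = 1:

E_5 = -13.6057 / 5² = -13.6057 / 25 = -0.544228000000 eV
E_9 = -13.6057 / 9² = -13.6057 / 81 = -0.167971604938 eV

The ratio is:
E_5/E_9 = (-0.544228000000) / (-0.167971604938)
E_5/E_9 = (-13.6057/25) / (-13.6057/81)
E_5/E_9 = 81/25
E_5/E_9 = 3.240000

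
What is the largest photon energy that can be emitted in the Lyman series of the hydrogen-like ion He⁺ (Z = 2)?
54.422800 eV

The series limit corresponds to the transition from n = ∞ to n = 1.
This is the highest energy (shortest wavelength) transition in the Lyman series.

E_∞ = 0 eV
E_1 = -13.6057 × 2² / 1² = -54.422800 eV

Energy at series limit:
ΔE = E_∞ - E_1 = 0 - (-54.422800) = 54.422800 eV

This energy equals the ionization energy from the n = 1 state of He⁺.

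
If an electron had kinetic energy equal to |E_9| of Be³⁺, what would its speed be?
9.7231e+05 m/s (or 0.3243% of c)

The binding energy at n = 9 for Be³⁺ is:
E_9 = -13.6057 × 4²/9² = -2.6875457 eV
|E_9| = 2.6875457 eV

Convert to Joules:
KE = 2.6875457 eV × (1.602177 × 10⁻¹⁹ J/eV) = 4.305924e-19 J

Using KE = ½mv²:
v = √(2·KE/m_e)
v = √(2 × 4.305924e-19 J / 9.10938 × 10⁻³¹ kg)
v = 9.7231e+05 m/s

This is approximately 0.3243% the speed of light.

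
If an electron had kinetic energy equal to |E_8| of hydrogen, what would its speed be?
2.7346e+05 m/s (or 0.09122% of c)

The binding energy at n = 8 for hydrogen is:
E_8 = -13.6057/8² = -0.21258906 eV
|E_8| = 0.21258906 eV

Convert to Joules:
KE = 0.21258906 eV × (1.602177 × 10⁻¹⁹ J/eV) = 3.406053e-20 J

Using KE = ½mv²:
v = √(2·KE/m_e)
v = √(2 × 3.406053e-20 J / 9.10938 × 10⁻³¹ kg)
v = 2.7346e+05 m/s

This is approximately 0.09122% the speed of light.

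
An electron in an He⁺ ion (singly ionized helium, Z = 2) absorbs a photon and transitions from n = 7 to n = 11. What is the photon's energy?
0.6609 eV

The energy levels of a hydrogen-like atom are E_n = -13.6057 Z² eV / n².

Energy at n = 7: E_7 = -13.6057 × 2² / 7² = -1.1106694 eV
Energy at n = 11: E_11 = -13.6057 × 2² / 11² = -0.4497752 eV

The excitation energy is the difference:
ΔE = E_11 - E_7
ΔE = -0.4497752 - (-1.1106694)
ΔE = 0.6609 eV

Since this is positive, energy must be absorbed (photon absorption).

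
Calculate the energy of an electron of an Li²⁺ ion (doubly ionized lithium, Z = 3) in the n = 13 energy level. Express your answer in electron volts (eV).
-0.72456 eV

The energy levels of a hydrogen-like atom are given by:
E_n = -13.6057 Z² / n² eV  (with Z = 3 for Li²⁺)

For n = 13:
E_13 = -13.6057 × 3² / 13²
E_13 = -13.6057 × 9 / 169
E_13 = -0.72456 eV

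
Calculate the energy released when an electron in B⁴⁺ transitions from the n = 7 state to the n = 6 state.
2.51 eV

The energy levels are E_n = -13.6057 Z² eV / n².

Energy at n = 7: E_7 = -13.6057 × 5² / 7² = -6.94168 eV
Energy at n = 6: E_6 = -13.6057 × 5² / 6² = -9.44840 eV

For emission (electron falling to lower state), the photon energy is:
E_photon = E_7 - E_6 = |-6.94168 - (-9.44840)|
E_photon = 2.51 eV

This energy is carried away by the emitted photon.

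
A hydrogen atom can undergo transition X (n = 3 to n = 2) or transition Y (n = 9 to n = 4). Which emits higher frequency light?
3 → 2

Calculate the energy for each transition:

Transition 3 → 2:
ΔE₁ = |E_2 - E_3| = |-13.6057/2² - (-13.6057/3²)|
ΔE₁ = |-3.4014250000 - (-1.5117444444)| = 1.8896806 eV

Transition 9 → 4:
ΔE₂ = |E_4 - E_9| = |-13.6057/4² - (-13.6057/9²)|
ΔE₂ = |-0.8503562500 - (-0.1679716049)| = 0.6823846 eV

Since 1.8896806 eV > 0.6823846 eV, the transition 3 → 2 emits the more energetic photon.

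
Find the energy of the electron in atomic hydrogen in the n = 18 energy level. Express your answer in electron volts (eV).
-0.042 eV

The energy levels of a hydrogen-like atom are given by:
E_n = -13.6057 eV / n²

For n = 18:
E_18 = -13.6057 eV / 18²
E_18 = -13.6057 eV / 324
E_18 = -0.042 eV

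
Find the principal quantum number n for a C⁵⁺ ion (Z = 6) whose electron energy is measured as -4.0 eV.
n = 11

The exact energy levels follow E_n = -13.6057 Z² / n² eV with Z = 6.

The measured value (-4.0 eV) is reported to only 2 significant figures, so we must test candidate n values and see which one matches to that precision.

Candidate energies:
  n = 9:  E = -13.6057 × 6² / 9² = -6.04698 eV
  n = 10:  E = -13.6057 × 6² / 10² = -4.89805 eV
  n = 11:  E = -13.6057 × 6² / 11² = -4.04798 eV  ← matches
  n = 12:  E = -13.6057 × 6² / 12² = -3.40143 eV
  n = 13:  E = -13.6057 × 6² / 13² = -2.89826 eV

Checking against the measurement of -4.0 eV (2 sig figs), only n = 11 agrees:
E_11 = -4.04798 eV, which rounds to -4.0 eV ✓

Therefore n = 11.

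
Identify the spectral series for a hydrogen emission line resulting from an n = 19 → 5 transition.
Pfund series

The spectral series in hydrogen are named based on the final (lower) energy level:
- Lyman series: n_final = 1 (ultraviolet)
- Balmer series: n_final = 2 (visible/near-UV)
- Paschen series: n_final = 3 (infrared)
- Brackett series: n_final = 4 (infrared)
- Pfund series: n_final = 5 (far infrared)

Since this transition ends at n = 5, it belongs to the Pfund series.

For reference, this 19 → 5 line has photon energy
ΔE = 13.6057 eV × (1/5² - 1/19²) = 0.50653908033 eV,
corresponding to wavelength λ = hc/ΔE = 1239.84 eV·nm / 0.50653908033 eV = 2447.66899 nm in the far infrared region.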